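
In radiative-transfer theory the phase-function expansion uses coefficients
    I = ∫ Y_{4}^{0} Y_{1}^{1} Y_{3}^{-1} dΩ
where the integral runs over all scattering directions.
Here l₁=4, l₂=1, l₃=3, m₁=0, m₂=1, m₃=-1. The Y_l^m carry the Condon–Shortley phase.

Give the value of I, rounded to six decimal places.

0.150786

Rules hold: Σm=0, L=8 even, 3≤3≤5.
N = 9·3·7 = 189
Δ = 2!·6!·0!/9! = 1/252
Racah Σ t=1..1: t=1:−1/36 = -1/36
⇒ 3j(4 1 3; 0 0 0)² = 4/63, sgn +1
Racah Σ t=2..2: t=2:+1/96 = 1/96
⇒ 3j(4 1 3; 0 1 -1)² = 1/42, sgn +1
4πI² = N·(3j₀)²·(3jₘ)² = 2/7
I = +1·√(0.285714/4π) = 0.15078601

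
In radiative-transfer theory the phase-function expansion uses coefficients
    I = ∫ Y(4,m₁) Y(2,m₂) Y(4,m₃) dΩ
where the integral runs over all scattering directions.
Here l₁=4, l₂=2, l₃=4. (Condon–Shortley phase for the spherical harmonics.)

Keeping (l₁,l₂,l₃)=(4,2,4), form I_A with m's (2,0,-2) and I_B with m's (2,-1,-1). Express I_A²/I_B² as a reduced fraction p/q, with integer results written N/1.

Same 4,2,4: normalisation and zero-m 3j drop out of the ratio.
A: Δ: 2! 6! 2! / 11! → 1/13860; sum: t=0:+1/192 t=1:−1/120 t=2:+1/2880 = -1/360; 3j²(4 2 4; 2 0 -2) = Δ·Π!·Σ² = 16/3465  (sign -1)
B: Δ: 2! 6! 2! / 11! → 1/13860; sum: t=0:+1/96 t=1:−1/240 = 1/160; 3j²(4 2 4; 2 -1 -1) = Δ·Π!·Σ² = 27/1540  (sign -1)
I_A²/I_B² = (16/3465)/(27/1540) = 64/243

64/243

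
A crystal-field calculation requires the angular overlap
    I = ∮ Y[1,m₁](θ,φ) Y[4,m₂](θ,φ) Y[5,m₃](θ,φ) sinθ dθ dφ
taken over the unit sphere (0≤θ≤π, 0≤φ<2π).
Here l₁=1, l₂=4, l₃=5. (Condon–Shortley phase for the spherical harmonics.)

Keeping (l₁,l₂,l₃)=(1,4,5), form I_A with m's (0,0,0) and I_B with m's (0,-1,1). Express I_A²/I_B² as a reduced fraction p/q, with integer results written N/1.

Same 1,4,5: normalisation and zero-m 3j drop out of the ratio.
A: Δ: 0! 2! 8! / 11! → 1/495; sum: t=0:+1/576 = 1/576; 3j²(1 4 5; 0 0 0) = Δ·Π!·Σ² = 5/99  (sign -1)
B: Δ: 0! 2! 8! / 11! → 1/495; sum: t=0:+1/720 = 1/720; 3j²(1 4 5; 0 -1 1) = Δ·Π!·Σ² = 8/165  (sign +1)
I_A²/I_B² = (5/99)/(8/165) = 25/24

25/24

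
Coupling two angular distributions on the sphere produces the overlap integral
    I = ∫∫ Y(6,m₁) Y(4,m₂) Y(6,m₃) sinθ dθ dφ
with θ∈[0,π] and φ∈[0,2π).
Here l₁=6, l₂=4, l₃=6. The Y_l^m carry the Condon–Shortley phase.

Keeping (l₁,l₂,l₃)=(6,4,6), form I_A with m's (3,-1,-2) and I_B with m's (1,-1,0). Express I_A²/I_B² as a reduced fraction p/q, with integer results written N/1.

507/56

Shared (l₁,l₂,l₃)=(6,4,6): N and (l;000)² cancel in I_A²/I_B².
A: Δ = 4!·8!·4!/17! = 1/15315300; Racah Σ t=0..3: t=0:+1/103680 t=1:−1/34560 t=2:+1/120960 t=3:−1/5806080 = -13/1161216; ⇒ 3j(6 4 6; 3 -1 -2)² = 65/5236, sgn -1
B: Δ = 4!·8!·4!/17! = 1/15315300; Racah Σ t=0..3: t=0:+1/103680 t=1:−1/13824 t=2:+1/17280 t=3:−1/207360 = -1/103680; ⇒ 3j(6 4 6; 1 -1 0)² = 10/7293, sgn -1
I_A²/I_B² = (65/5236)/(10/7293) = 507/56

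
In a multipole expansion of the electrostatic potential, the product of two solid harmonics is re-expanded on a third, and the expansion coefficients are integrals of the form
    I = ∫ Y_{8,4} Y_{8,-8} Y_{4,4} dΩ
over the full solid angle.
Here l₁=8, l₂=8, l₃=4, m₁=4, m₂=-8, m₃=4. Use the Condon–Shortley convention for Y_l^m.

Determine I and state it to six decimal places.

m-sum 0 ✓  L=20 even ✓  0≤4≤16 ✓
Π(2lᵢ+1) = 17×17×9 = 2601
triangle coeff Δ(8,8,4) = 1/185175900
Σ_t [4,8]: t=4:+1/557383680 t=5:−1/21772800 t=6:+1/8294400 t=7:−1/21772800 t=8:+1/557383680 = 1/30965760
(3j)²=36/4199 [(8 8 4; 0 0 0)], sign=+1
Σ_t [0,0]: t=0:+1/275904921600 = 1/275904921600
(3j)²=2/2907 [(8 8 4; 4 -8 4)], sign=+1
⇒ 4πI² = 72/4693
I = (+1)√(72/4693/(4π)) = 0.03494106

0.034941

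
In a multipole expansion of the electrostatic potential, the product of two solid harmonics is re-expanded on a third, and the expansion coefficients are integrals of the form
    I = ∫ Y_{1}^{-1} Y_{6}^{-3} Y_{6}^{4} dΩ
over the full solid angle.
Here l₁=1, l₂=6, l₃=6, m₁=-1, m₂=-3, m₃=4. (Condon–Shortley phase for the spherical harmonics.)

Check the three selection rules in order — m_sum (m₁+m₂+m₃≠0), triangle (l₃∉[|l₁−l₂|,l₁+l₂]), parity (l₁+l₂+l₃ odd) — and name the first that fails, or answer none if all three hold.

parity

azimuthal sum: -1 − 3 + 4 = 0  ✓
5 ≤ 6 ≤ 7 (triangle on l)  ✓
L = 1 + 6 + 6 = 13 (odd)  ✗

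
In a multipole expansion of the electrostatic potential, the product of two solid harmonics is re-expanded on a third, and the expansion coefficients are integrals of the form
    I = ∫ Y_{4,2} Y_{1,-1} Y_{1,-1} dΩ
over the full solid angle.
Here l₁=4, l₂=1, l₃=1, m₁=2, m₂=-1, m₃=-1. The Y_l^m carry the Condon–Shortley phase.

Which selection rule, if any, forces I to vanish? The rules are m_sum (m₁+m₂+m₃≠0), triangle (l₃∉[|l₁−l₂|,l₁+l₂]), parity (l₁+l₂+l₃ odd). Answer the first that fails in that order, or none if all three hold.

triangle

Σmᵢ = 0  ✓
l₃∈[|l₁−l₂|,l₁+l₂]=[3,5], have l₃=1  ✗
Σlᵢ = 6 ⇒ even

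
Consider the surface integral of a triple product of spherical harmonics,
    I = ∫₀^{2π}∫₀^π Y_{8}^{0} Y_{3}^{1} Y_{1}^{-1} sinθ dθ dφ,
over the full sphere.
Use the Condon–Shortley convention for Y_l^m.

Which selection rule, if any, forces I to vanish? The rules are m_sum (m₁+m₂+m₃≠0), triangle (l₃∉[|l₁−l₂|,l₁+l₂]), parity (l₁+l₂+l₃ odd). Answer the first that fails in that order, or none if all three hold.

triangle

Σmᵢ = 0  ✓
l₃∈[|l₁−l₂|,l₁+l₂]=[5,11], have l₃=1  ✗
Σlᵢ = 12 ⇒ even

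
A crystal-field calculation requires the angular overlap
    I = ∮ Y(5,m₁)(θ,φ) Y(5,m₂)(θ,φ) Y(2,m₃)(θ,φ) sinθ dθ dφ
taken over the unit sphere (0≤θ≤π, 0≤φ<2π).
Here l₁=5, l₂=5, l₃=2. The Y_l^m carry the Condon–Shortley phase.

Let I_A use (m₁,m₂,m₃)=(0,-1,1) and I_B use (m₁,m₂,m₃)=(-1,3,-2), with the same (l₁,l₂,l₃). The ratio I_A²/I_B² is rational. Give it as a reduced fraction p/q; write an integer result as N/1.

Same 5,5,2: normalisation and zero-m 3j drop out of the ratio.
A: Δ: 8! 2! 2! / 13! → 1/38610; sum: t=3:−1/1440 t=4:+1/1152 = 1/5760; 3j²(5 5 2; 0 -1 1) = Δ·Π!·Σ² = 1/858  (sign -1)
B: Δ: 8! 2! 2! / 13! → 1/38610; sum: t=6:+1/5760 = 1/5760; 3j²(5 5 2; -1 3 -2) = Δ·Π!·Σ² = 56/2145  (sign +1)
I_A²/I_B² = (1/858)/(56/2145) = 5/112

5/112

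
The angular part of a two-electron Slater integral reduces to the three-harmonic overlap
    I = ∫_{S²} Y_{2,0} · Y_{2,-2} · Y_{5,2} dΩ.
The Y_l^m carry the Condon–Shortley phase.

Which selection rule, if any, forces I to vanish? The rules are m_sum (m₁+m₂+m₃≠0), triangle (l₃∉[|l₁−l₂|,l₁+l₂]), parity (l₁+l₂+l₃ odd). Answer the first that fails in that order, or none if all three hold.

azimuthal sum: 0 − 2 + 2 = 0  ✓
0 ≤ 5 ≤ 4 (triangle on l)  ✗
L = 2 + 2 + 5 = 9 (odd)

triangle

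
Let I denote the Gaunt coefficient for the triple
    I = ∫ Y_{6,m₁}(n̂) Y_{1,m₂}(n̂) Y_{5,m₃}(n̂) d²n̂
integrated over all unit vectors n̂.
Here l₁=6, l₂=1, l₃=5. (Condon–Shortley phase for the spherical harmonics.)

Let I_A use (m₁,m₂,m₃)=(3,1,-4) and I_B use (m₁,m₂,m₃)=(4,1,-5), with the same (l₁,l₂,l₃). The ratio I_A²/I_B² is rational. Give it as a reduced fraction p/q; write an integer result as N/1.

l's match ⇒ only the (l;m) 3-j factors differ between A and B.
A: triangle coeff Δ(6,1,5) = 1/858; Σ_t [2,2]: t=2:+1/725760 = 1/725760; (3j)²=1/286 [(6 1 5; 3 1 -4)], sign=-1
B: triangle coeff Δ(6,1,5) = 1/858; Σ_t [2,2]: t=2:+1/7257600 = 1/7257600; (3j)²=1/858 [(6 1 5; 4 1 -5)], sign=+1
I_A²/I_B² = (1/286)/(1/858) = 3/1

3/1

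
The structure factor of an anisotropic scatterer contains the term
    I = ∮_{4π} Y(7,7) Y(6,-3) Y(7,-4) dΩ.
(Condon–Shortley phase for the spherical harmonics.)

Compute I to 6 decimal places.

Rules hold: Σm=0, L=20 even, 1≤7≤13.
N = 15·13·15 = 2925
Δ = 6!·8!·6!/21! = 1/2444321880
Racah Σ t=0..6: t=0:+1/2612736000 t=1:−1/20736000 t=2:+1/1658880 t=3:−1/746496 t=4:+1/1658880 t=5:−1/20736000 t=6:+1/2612736000 = -1/4354560
⇒ 3j(7 6 7; 0 0 0)² = 1000/138567, sgn +1
Racah Σ t=0..0: t=0:+1/1045094400 = 1/1045094400
⇒ 3j(7 6 7; 7 -3 -4)² = 11/646, sgn -1
4πI² = N·(3j₀)²·(3jₘ)² = 37500/104329
I = -1·√(0.35944/4π) = -0.16912514

-0.169125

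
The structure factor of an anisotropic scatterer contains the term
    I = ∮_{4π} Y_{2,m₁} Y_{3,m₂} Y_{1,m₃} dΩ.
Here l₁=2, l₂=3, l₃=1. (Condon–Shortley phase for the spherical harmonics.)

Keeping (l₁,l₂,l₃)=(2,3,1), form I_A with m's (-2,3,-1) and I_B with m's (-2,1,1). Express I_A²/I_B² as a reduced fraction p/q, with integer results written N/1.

15/1

Same 2,3,1: normalisation and zero-m 3j drop out of the ratio.
A: Δ: 4! 0! 2! / 7! → 1/105; sum: t=4:+1/48 = 1/48; 3j²(2 3 1; -2 3 -1) = Δ·Π!·Σ² = 1/7  (sign +1)
B: Δ: 4! 0! 2! / 7! → 1/105; sum: t=4:+1/48 = 1/48; 3j²(2 3 1; -2 1 1) = Δ·Π!·Σ² = 1/105  (sign +1)
I_A²/I_B² = (1/7)/(1/105) = 15/1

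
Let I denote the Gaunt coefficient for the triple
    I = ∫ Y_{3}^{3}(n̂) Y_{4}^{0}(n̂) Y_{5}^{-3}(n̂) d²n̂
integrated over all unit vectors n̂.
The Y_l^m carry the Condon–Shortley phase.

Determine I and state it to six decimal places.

Checks pass: Σm=0; 12 even; l₃=5∈[1,7].
(2·3+1)(2·4+1)(2·5+1) = 693
Δ: 2! 4! 6! / 13! → 1/180180
sum: t=0:+1/576 t=1:−1/144 t=2:+1/576 = -1/288
3j²(3 4 5; 0 0 0) = Δ·Π!·Σ² = 20/1001  (sign +1)
sum: t=0:+1/2304 = 1/2304
3j²(3 4 5; 3 0 -3) = Δ·Π!·Σ² = 5/143  (sign +1)
combine: 4πI² = 693·20/1001·5/143 = 900/1859
take √, sign +1: I = 0.19628026

0.196280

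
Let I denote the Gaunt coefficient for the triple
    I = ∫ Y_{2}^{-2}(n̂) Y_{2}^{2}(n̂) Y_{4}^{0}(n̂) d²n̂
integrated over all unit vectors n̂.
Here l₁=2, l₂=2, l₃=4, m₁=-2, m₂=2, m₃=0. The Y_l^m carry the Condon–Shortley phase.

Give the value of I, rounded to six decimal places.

0.040299

m-sum 0 ✓  L=8 even ✓  0≤4≤4 ✓
Π(2lᵢ+1) = 5×5×9 = 225
triangle coeff Δ(2,2,4) = 1/630
Σ_t [0,0]: t=0:+1/16 = 1/16
(3j)²=2/35 [(2 2 4; 0 0 0)], sign=+1
Σ_t [0,0]: t=0:+1/576 = 1/576
(3j)²=1/630 [(2 2 4; -2 2 0)], sign=+1
⇒ 4πI² = 1/49
I = (+1)√(1/49/(4π)) = 0.04029926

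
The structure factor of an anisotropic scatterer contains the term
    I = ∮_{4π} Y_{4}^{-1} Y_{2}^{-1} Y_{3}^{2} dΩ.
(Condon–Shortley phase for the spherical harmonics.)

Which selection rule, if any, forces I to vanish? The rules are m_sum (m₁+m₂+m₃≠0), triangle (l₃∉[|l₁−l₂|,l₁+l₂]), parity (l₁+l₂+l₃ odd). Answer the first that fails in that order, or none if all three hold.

parity

m₁+m₂+m₃ = -1 − 1 + 2 = 0  ✓
triangle: |4−2|=2 ≤ l₃=3 ≤ 4+2=6  ✓
parity: l₁+l₂+l₃ = 9 is odd  ✗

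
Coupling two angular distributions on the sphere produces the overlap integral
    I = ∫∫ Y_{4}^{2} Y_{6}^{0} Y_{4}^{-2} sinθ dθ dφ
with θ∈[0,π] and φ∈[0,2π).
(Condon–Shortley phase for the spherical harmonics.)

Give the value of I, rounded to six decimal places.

-0.156478

Checks pass: Σm=0; 14 even; l₃=4∈[2,10].
(2·4+1)(2·6+1)(2·4+1) = 1053
Δ: 6! 2! 6! / 15! → 1/1261260
sum: t=2:+1/4608 t=3:−1/1296 t=4:+1/4608 = -7/20736
3j²(4 6 4; 0 0 0) = Δ·Π!·Σ² = 20/1287  (sign -1)
sum: t=0:+1/1036800 t=1:−1/14400 t=2:+1/4608 = 77/518400
3j²(4 6 4; 2 0 -2) = Δ·Π!·Σ² = 11/585  (sign +1)
combine: 4πI² = 1053·20/1287·11/585 = 4/13
take √, sign -1: I = -0.15647804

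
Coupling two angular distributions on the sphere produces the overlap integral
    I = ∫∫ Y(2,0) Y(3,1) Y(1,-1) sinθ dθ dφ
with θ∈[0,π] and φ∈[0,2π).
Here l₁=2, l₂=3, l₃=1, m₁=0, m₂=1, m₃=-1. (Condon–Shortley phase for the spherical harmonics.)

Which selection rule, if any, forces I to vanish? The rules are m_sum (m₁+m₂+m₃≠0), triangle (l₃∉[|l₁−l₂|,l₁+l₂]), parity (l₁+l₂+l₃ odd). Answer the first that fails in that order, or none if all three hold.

none

m₁+m₂+m₃ = 0 + 1 − 1 = 0  ✓
triangle: |2−3|=1 ≤ l₃=1 ≤ 2+3=5  ✓
parity: l₁+l₂+l₃ = 6 is even  ✓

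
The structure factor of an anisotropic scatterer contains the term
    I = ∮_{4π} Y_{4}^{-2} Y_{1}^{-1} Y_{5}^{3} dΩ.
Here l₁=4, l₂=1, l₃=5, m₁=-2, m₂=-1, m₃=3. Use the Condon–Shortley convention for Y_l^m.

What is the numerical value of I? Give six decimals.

m-sum 0 ✓  L=10 even ✓  3≤5≤5 ✓
Π(2lᵢ+1) = 9×3×11 = 297
triangle coeff Δ(4,1,5) = 1/495
Σ_t [0,0]: t=0:+1/576 = 1/576
(3j)²=5/99 [(4 1 5; 0 0 0)], sign=-1
Σ_t [0,0]: t=0:+1/2880 = 1/2880
(3j)²=28/495 [(4 1 5; -2 -1 3)], sign=+1
⇒ 4πI² = 28/33
I = (-1)√(28/33/(4π)) = -0.25984664

-0.259847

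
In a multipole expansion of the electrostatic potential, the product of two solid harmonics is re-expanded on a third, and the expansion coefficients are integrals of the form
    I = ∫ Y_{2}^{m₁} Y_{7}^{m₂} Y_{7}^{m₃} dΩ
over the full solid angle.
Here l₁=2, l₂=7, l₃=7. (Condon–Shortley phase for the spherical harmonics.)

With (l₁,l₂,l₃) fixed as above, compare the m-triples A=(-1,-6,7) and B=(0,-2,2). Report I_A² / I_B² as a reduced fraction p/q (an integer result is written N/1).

3549/1936

Same 2,7,7: normalisation and zero-m 3j drop out of the ratio.
A: Δ: 2! 2! 12! / 17! → 1/185640; sum: t=1:−1/958003200 = -1/958003200; 3j²(2 7 7; -1 -6 7) = Δ·Π!·Σ² = 13/680  (sign -1)
B: Δ: 2! 2! 12! / 17! → 1/185640; sum: t=0:+1/2419200 t=1:−1/967680 t=2:+1/8709120 = -11/21772800; 3j²(2 7 7; 0 -2 2) = Δ·Π!·Σ² = 242/23205  (sign +1)
I_A²/I_B² = (13/680)/(242/23205) = 3549/1936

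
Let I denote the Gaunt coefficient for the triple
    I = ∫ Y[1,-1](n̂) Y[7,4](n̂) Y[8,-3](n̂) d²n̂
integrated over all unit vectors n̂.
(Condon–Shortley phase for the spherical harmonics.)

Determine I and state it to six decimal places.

-0.096758

m-sum 0 ✓  L=16 even ✓  6≤8≤8 ✓
Π(2lᵢ+1) = 3×15×17 = 765
triangle coeff Δ(1,7,8) = 1/2040
Σ_t [0,0]: t=0:+1/25401600 = 1/25401600
(3j)²=8/255 [(1 7 8; 0 0 0)], sign=+1
Σ_t [0,0]: t=0:+1/479001600 = 1/479001600
(3j)²=1/204 [(1 7 8; -1 4 -3)], sign=-1
⇒ 4πI² = 2/17
I = (-1)√(2/17/(4π)) = -0.09675772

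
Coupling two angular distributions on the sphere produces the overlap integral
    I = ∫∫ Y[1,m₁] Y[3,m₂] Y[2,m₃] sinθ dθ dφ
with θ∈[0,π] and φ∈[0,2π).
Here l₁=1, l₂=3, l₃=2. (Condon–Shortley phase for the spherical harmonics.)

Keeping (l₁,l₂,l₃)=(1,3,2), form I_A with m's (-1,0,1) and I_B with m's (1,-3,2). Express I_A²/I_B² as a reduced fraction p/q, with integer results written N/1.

1/5

Shared (l₁,l₂,l₃)=(1,3,2): N and (l;000)² cancel in I_A²/I_B².
A: Δ = 2!·0!·4!/7! = 1/105; Racah Σ t=2..2: t=2:+1/12 = 1/12; ⇒ 3j(1 3 2; -1 0 1)² = 1/35, sgn -1
B: Δ = 2!·0!·4!/7! = 1/105; Racah Σ t=0..0: t=0:+1/48 = 1/48; ⇒ 3j(1 3 2; 1 -3 2)² = 1/7, sgn +1
I_A²/I_B² = (1/35)/(1/7) = 1/5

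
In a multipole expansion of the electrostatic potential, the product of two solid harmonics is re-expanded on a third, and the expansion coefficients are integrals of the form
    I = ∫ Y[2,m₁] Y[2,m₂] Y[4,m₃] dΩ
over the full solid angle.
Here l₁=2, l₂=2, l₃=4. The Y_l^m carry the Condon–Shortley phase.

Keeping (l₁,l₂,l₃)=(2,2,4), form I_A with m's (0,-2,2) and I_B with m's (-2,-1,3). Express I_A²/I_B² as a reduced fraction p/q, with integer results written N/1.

3/7

l's match ⇒ only the (l;m) 3-j factors differ between A and B.
A: triangle coeff Δ(2,2,4) = 1/630; Σ_t [0,0]: t=0:+1/96 = 1/96; (3j)²=1/42 [(2 2 4; 0 -2 2)], sign=+1
B: triangle coeff Δ(2,2,4) = 1/630; Σ_t [0,0]: t=0:+1/144 = 1/144; (3j)²=1/18 [(2 2 4; -2 -1 3)], sign=-1
I_A²/I_B² = (1/42)/(1/18) = 3/7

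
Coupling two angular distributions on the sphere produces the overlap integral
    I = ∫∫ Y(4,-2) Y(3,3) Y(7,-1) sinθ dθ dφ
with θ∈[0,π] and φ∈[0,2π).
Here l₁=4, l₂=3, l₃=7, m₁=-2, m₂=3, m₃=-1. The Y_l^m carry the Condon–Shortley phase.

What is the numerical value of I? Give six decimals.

Rules hold: Σm=0, L=14 even, 1≤7≤7.
N = 9·7·15 = 945
Δ = 0!·8!·6!/15! = 1/45045
Racah Σ t=0..0: t=0:+1/20736 = 1/20736
⇒ 3j(4 3 7; 0 0 0)² = 35/1287, sgn -1
Racah Σ t=0..0: t=0:+1/1036800 = 1/1036800
⇒ 3j(4 3 7; -2 3 -1)² = 4/6435, sgn +1
4πI² = N·(3j₀)²·(3jₘ)² = 980/61347
I = -1·√(0.0159747/4π) = -0.03565426

-0.035654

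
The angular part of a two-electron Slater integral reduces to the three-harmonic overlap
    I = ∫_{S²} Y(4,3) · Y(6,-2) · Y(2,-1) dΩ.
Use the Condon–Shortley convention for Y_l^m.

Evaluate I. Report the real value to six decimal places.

m-sum 0 ✓  L=12 even ✓  2≤2≤10 ✓
Π(2lᵢ+1) = 9×13×5 = 585
triangle coeff Δ(4,6,2) = 1/6435
Σ_t [4,4]: t=4:+1/2304 = 1/2304
(3j)²=5/143 [(4 6 2; 0 0 0)], sign=+1
Σ_t [1,1]: t=1:−1/30240 = -1/30240
(3j)²=32/6435 [(4 6 2; 3 -2 -1)], sign=+1
⇒ 4πI² = 160/1573
I = (+1)√(160/1573/(4π)) = 0.08996855

0.089969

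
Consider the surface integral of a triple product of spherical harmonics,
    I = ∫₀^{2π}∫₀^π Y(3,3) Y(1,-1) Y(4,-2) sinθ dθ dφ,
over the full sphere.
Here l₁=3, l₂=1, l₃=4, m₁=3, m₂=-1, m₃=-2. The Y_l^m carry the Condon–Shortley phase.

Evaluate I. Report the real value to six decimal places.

0.061558

m-sum 0 ✓  L=8 even ✓  2≤4≤4 ✓
Π(2lᵢ+1) = 7×3×9 = 189
triangle coeff Δ(3,1,4) = 1/252
Σ_t [0,0]: t=0:+1/36 = 1/36
(3j)²=4/63 [(3 1 4; 0 0 0)], sign=+1
Σ_t [0,0]: t=0:+1/1440 = 1/1440
(3j)²=1/252 [(3 1 4; 3 -1 -2)], sign=+1
⇒ 4πI² = 1/21
I = (+1)√(1/21/(4π)) = 0.06155813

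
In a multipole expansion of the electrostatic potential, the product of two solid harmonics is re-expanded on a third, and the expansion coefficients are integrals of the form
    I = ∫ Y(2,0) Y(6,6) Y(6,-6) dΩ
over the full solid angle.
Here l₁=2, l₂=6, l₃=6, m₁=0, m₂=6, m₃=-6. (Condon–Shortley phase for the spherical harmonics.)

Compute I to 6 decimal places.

m-sum 0 ✓  L=14 even ✓  4≤6≤8 ✓
Π(2lᵢ+1) = 5×13×13 = 845
triangle coeff Δ(2,6,6) = 1/90090
Σ_t [0,2]: t=0:+1/69120 t=1:−1/14400 t=2:+1/69120 = -7/172800
(3j)²=14/715 [(2 6 6; 0 0 0)], sign=-1
Σ_t [2,2]: t=2:+1/14515200 = 1/14515200
(3j)²=22/455 [(2 6 6; 0 6 -6)], sign=+1
⇒ 4πI² = 4/5
I = (-1)√(4/5/(4π)) = -0.25231325

-0.252313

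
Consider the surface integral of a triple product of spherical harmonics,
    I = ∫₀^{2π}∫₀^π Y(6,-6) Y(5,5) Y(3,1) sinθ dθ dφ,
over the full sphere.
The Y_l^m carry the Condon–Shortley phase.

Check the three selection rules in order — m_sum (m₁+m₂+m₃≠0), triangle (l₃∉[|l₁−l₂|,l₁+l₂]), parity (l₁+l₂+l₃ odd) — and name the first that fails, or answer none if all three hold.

m₁+m₂+m₃ = -6 + 5 + 1 = 0  ✓
triangle: |6−5|=1 ≤ l₃=3 ≤ 6+5=11  ✓
parity: l₁+l₂+l₃ = 14 is even  ✓

none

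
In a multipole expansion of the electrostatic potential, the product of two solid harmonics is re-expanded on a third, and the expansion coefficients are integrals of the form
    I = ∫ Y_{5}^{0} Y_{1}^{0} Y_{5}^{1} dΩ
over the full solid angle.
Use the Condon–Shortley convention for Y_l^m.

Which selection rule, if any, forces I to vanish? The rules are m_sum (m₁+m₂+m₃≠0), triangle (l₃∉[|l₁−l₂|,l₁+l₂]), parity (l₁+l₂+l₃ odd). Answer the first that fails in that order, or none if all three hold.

m₁+m₂+m₃ = 0 + 0 + 1 = 1  ✗
triangle: |5−1|=4 ≤ l₃=5 ≤ 5+1=6
parity: l₁+l₂+l₃ = 11 is odd

m_sum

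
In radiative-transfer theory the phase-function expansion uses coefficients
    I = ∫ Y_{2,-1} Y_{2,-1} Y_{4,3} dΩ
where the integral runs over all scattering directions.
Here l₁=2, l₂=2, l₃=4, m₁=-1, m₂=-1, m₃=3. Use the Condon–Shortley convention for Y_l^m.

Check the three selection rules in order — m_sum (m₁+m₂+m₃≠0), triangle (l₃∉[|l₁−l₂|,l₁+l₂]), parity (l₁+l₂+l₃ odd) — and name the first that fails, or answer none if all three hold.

m₁+m₂+m₃ = -1 − 1 + 3 = 1  ✗
triangle: |2−2|=0 ≤ l₃=4 ≤ 2+2=4
parity: l₁+l₂+l₃ = 8 is even

m_sum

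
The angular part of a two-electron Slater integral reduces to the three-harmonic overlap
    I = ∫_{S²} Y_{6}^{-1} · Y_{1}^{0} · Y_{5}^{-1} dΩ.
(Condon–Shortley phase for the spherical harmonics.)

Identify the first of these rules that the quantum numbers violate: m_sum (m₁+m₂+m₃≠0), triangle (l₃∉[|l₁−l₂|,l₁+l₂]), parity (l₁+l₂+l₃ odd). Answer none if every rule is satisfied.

m_sum

m₁+m₂+m₃ = -1 + 0 − 1 = -2  ✗
triangle: |6−1|=5 ≤ l₃=5 ≤ 6+1=7
parity: l₁+l₂+l₃ = 12 is even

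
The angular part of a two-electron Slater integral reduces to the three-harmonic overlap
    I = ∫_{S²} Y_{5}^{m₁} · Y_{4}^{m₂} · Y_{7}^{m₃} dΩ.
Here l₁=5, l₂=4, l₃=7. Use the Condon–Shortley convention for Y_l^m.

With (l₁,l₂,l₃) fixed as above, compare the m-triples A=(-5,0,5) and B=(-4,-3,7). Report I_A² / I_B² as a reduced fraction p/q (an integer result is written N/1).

Shared (l₁,l₂,l₃)=(5,4,7): N and (l;000)² cancel in I_A²/I_B².
A: Δ = 2!·8!·6!/17! = 1/6126120; Racah Σ t=2..2: t=2:+1/3870720 = 1/3870720; ⇒ 3j(5 4 7; -5 0 5)² = 135/6188, sgn +1
B: Δ = 2!·8!·6!/17! = 1/6126120; Racah Σ t=1..1: t=1:−1/29030400 = -1/29030400; ⇒ 3j(5 4 7; -4 -3 7)² = 21/680, sgn -1
I_A²/I_B² = (135/6188)/(21/680) = 450/637

450/637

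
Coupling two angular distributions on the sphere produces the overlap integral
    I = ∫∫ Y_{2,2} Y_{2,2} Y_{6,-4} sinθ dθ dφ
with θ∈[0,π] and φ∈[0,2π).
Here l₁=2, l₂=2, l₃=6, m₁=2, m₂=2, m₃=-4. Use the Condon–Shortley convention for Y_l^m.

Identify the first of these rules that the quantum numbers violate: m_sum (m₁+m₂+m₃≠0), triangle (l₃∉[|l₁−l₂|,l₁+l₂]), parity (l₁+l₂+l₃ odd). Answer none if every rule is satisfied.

m₁+m₂+m₃ = 2 + 2 − 4 = 0  ✓
triangle: |2−2|=0 ≤ l₃=6 ≤ 2+2=4  ✗
parity: l₁+l₂+l₃ = 10 is even

triangle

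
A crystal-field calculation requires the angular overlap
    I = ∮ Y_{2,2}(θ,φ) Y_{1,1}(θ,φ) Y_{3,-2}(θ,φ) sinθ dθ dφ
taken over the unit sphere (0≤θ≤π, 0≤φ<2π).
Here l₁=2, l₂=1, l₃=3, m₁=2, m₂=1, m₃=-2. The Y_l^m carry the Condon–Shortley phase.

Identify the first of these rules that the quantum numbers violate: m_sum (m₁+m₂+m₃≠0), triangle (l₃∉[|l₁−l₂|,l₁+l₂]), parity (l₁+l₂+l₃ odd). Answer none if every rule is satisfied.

m_sum

Σmᵢ = 1  ✗
l₃∈[|l₁−l₂|,l₁+l₂]=[1,3], have l₃=3
Σlᵢ = 6 ⇒ even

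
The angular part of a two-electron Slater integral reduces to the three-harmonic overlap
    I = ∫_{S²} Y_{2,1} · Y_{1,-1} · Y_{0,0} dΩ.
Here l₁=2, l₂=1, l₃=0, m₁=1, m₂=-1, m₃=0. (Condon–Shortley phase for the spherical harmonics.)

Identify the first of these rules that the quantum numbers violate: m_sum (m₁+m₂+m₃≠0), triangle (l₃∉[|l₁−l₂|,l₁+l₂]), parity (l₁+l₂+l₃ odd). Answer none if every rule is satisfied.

Σmᵢ = 0  ✓
l₃∈[|l₁−l₂|,l₁+l₂]=[1,3], have l₃=0  ✗
Σlᵢ = 3 ⇒ odd

triangle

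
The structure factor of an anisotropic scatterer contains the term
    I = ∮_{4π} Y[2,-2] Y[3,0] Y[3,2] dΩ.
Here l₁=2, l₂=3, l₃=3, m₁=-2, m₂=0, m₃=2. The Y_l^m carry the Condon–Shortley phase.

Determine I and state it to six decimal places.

Rules hold: Σm=0, L=8 even, 1≤3≤5.
N = 5·7·7 = 245
Δ = 2!·2!·4!/9! = 1/3780
Racah Σ t=0..2: t=0:+1/24 t=1:−1/4 t=2:+1/24 = -1/6
⇒ 3j(2 3 3; 0 0 0)² = 4/105, sgn +1
Racah Σ t=2..2: t=2:+1/24 = 1/24
⇒ 3j(2 3 3; -2 0 2)² = 1/21, sgn -1
4πI² = N·(3j₀)²·(3jₘ)² = 4/9
I = -1·√(0.444444/4π) = -0.18806319

-0.188063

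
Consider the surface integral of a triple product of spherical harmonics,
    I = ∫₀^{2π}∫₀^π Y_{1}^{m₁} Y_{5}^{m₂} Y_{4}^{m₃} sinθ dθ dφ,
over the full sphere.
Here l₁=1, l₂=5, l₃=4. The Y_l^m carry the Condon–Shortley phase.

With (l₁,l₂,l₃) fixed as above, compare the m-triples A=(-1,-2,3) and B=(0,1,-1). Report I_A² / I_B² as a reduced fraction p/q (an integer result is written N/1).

1/8

l's match ⇒ only the (l;m) 3-j factors differ between A and B.
A: triangle coeff Δ(1,5,4) = 1/495; Σ_t [2,2]: t=2:+1/10080 = 1/10080; (3j)²=1/165 [(1 5 4; -1 -2 3)], sign=-1
B: triangle coeff Δ(1,5,4) = 1/495; Σ_t [1,1]: t=1:−1/720 = -1/720; (3j)²=8/165 [(1 5 4; 0 1 -1)], sign=+1
I_A²/I_B² = (1/165)/(8/165) = 1/8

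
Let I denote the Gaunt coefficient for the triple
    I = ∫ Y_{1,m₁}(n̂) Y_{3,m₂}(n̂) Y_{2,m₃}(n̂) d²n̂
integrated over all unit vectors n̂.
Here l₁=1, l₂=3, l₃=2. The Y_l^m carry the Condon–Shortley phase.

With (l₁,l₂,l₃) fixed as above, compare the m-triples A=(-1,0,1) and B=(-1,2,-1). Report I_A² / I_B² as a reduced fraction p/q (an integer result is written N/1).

Same 1,3,2: normalisation and zero-m 3j drop out of the ratio.
A: Δ: 2! 0! 4! / 7! → 1/105; sum: t=2:+1/12 = 1/12; 3j²(1 3 2; -1 0 1) = Δ·Π!·Σ² = 1/35  (sign -1)
B: Δ: 2! 0! 4! / 7! → 1/105; sum: t=2:+1/12 = 1/12; 3j²(1 3 2; -1 2 -1) = Δ·Π!·Σ² = 2/21  (sign -1)
I_A²/I_B² = (1/35)/(2/21) = 3/10

3/10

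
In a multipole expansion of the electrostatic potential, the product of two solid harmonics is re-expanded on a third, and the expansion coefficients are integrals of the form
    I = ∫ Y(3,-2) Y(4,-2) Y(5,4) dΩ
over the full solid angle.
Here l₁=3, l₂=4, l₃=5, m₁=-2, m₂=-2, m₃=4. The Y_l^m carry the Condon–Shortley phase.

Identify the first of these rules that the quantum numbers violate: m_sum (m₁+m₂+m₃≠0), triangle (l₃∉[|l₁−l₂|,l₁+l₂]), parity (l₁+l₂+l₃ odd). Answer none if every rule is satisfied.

none

m₁+m₂+m₃ = -2 − 2 + 4 = 0  ✓
triangle: |3−4|=1 ≤ l₃=5 ≤ 3+4=7  ✓
parity: l₁+l₂+l₃ = 12 is even  ✓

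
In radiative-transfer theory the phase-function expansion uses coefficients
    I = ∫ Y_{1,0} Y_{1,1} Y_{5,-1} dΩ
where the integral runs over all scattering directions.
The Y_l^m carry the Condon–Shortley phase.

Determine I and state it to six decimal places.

0.000000

triangle: need 0≤l₃≤2, have 5; I=0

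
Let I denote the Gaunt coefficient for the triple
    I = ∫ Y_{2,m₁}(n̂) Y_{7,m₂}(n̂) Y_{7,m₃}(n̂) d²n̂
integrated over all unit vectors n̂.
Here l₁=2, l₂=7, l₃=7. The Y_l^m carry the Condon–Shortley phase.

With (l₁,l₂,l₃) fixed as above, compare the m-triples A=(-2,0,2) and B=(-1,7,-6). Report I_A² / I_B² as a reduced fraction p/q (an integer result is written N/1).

Shared (l₁,l₂,l₃)=(2,7,7): N and (l;000)² cancel in I_A²/I_B².
A: Δ = 2!·2!·12!/17! = 1/185640; Racah Σ t=2..2: t=2:+1/2419200 = 1/2419200; ⇒ 3j(2 7 7; -2 0 2)² = 27/1105, sgn -1
B: Δ = 2!·2!·12!/17! = 1/185640; Racah Σ t=2..2: t=2:+1/958003200 = 1/958003200; ⇒ 3j(2 7 7; -1 7 -6)² = 13/680, sgn -1
I_A²/I_B² = (27/1105)/(13/680) = 216/169

216/169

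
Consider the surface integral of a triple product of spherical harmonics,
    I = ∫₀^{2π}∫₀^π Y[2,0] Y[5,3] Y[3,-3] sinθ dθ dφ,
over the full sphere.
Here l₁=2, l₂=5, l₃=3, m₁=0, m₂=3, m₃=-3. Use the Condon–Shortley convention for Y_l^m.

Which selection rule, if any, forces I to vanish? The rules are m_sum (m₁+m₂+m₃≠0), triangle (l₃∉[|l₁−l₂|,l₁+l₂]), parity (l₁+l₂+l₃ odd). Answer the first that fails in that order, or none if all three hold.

m₁+m₂+m₃ = 0 + 3 − 3 = 0  ✓
triangle: |2−5|=3 ≤ l₃=3 ≤ 2+5=7  ✓
parity: l₁+l₂+l₃ = 10 is even  ✓

none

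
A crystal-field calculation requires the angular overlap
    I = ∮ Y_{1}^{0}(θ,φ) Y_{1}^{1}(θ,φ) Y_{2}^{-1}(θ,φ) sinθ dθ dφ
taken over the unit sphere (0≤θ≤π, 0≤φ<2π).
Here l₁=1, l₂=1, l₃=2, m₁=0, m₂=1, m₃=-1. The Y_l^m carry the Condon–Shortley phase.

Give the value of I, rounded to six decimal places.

-0.218510

m-sum 0 ✓  L=4 even ✓  0≤2≤2 ✓
Π(2lᵢ+1) = 3×3×5 = 45
triangle coeff Δ(1,1,2) = 1/30
Σ_t [0,0]: t=0:+1/1 = 1/1
(3j)²=2/15 [(1 1 2; 0 0 0)], sign=+1
Σ_t [0,0]: t=0:+1/2 = 1/2
(3j)²=1/10 [(1 1 2; 0 1 -1)], sign=-1
⇒ 4πI² = 3/5
I = (-1)√(3/5/(4π)) = -0.21850969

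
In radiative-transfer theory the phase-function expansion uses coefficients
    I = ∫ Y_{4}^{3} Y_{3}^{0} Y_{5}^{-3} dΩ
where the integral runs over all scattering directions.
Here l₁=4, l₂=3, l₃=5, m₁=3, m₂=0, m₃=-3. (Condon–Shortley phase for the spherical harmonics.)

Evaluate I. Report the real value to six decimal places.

m-sum 0 ✓  L=12 even ✓  1≤5≤7 ✓
Π(2lᵢ+1) = 9×7×11 = 693
triangle coeff Δ(4,3,5) = 1/180180
Σ_t [0,2]: t=0:+1/576 t=1:−1/144 t=2:+1/576 = -1/288
(3j)²=20/1001 [(4 3 5; 0 0 0)], sign=+1
Σ_t [0,1]: t=0:+1/1440 t=1:−1/2880 = 1/2880
(3j)²=7/715 [(4 3 5; 3 0 -3)], sign=+1
⇒ 4πI² = 252/1859
I = (+1)√(252/1859/(4π)) = 0.10386175

0.103862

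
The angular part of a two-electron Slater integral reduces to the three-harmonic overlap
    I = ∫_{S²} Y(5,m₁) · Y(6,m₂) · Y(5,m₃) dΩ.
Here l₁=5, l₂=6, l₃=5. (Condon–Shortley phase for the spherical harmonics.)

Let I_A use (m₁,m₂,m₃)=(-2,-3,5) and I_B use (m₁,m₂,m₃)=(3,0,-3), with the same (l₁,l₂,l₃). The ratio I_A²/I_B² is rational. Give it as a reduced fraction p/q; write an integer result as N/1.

3150/841

Shared (l₁,l₂,l₃)=(5,6,5): N and (l;000)² cancel in I_A²/I_B².
A: Δ = 6!·4!·6!/17! = 1/28588560; Racah Σ t=3..3: t=3:−1/622080 = -1/622080; ⇒ 3j(5 6 5; -2 -3 5)² = 105/4862, sgn -1
B: Δ = 6!·4!·6!/17! = 1/28588560; Racah Σ t=0..2: t=0:+1/2073600 t=1:−1/86400 t=2:+1/55296 = 29/4147200; ⇒ 3j(5 6 5; 3 0 -3)² = 841/145860, sgn +1
I_A²/I_B² = (105/4862)/(841/145860) = 3150/841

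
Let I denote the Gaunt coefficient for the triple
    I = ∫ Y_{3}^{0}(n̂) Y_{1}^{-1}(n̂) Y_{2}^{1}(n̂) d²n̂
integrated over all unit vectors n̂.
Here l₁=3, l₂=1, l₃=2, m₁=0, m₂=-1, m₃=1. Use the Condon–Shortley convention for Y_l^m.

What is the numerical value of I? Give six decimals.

Rules hold: Σm=0, L=6 even, 2≤2≤4.
N = 7·3·5 = 105
Δ = 2!·4!·0!/7! = 1/105
Racah Σ t=1..1: t=1:−1/4 = -1/4
⇒ 3j(3 1 2; 0 0 0)² = 3/35, sgn -1
Racah Σ t=0..0: t=0:+1/12 = 1/12
⇒ 3j(3 1 2; 0 -1 1)² = 1/35, sgn -1
4πI² = N·(3j₀)²·(3jₘ)² = 9/35
I = +1·√(0.257143/4π) = 0.14304817

0.143048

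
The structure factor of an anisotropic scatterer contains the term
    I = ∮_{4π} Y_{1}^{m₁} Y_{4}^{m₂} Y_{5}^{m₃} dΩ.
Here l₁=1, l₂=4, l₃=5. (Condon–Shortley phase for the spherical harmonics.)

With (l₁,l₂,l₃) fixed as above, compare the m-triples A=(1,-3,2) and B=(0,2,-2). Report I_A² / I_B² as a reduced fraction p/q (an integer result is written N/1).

1/7

l's match ⇒ only the (l;m) 3-j factors differ between A and B.
A: triangle coeff Δ(1,4,5) = 1/495; Σ_t [0,0]: t=0:+1/10080 = 1/10080; (3j)²=1/165 [(1 4 5; 1 -3 2)], sign=-1
B: triangle coeff Δ(1,4,5) = 1/495; Σ_t [0,0]: t=0:+1/1440 = 1/1440; (3j)²=7/165 [(1 4 5; 0 2 -2)], sign=-1
I_A²/I_B² = (1/165)/(7/165) = 1/7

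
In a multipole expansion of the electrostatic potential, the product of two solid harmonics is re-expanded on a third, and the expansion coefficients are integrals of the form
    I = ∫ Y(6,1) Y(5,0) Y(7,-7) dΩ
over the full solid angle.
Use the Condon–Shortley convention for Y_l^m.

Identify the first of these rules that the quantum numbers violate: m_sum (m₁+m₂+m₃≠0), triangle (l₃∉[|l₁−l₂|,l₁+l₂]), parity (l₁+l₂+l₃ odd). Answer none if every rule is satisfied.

m_sum

azimuthal sum: 1 + 0 − 7 = -6  ✗
1 ≤ 7 ≤ 11 (triangle on l)
L = 6 + 5 + 7 = 18 (even)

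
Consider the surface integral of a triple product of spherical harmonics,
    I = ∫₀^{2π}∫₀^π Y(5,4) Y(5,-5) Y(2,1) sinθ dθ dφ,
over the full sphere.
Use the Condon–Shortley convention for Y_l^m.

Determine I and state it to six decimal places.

m-sum 0 ✓  L=12 even ✓  0≤2≤10 ✓
Π(2lᵢ+1) = 11×11×5 = 605
triangle coeff Δ(5,5,2) = 1/38610
Σ_t [3,5]: t=3:−1/2880 t=4:+1/576 t=5:−1/2880 = 1/960
(3j)²=10/429 [(5 5 2; 0 0 0)], sign=+1
Σ_t [0,0]: t=0:+1/80640 = 1/80640
(3j)²=9/286 [(5 5 2; 4 -5 1)], sign=-1
⇒ 4πI² = 75/169
I = (-1)√(75/169/(4π)) = -0.18792404

-0.187924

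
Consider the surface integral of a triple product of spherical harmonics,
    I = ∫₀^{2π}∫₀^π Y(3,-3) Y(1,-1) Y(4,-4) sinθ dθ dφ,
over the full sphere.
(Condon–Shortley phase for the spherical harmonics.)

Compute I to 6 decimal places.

0.000000

-3 − 1 − 4 = -8 ≠ 0: azimuthal integral kills it; I = 0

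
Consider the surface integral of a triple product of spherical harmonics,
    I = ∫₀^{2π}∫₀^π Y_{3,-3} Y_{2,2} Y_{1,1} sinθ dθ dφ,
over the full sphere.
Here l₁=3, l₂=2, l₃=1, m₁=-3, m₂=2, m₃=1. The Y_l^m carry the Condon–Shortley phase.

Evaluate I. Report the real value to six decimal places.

-0.319865

Checks pass: Σm=0; 6 even; l₃=1∈[1,5].
(2·3+1)(2·2+1)(2·1+1) = 105
Δ: 4! 2! 0! / 7! → 1/105
sum: t=2:+1/4 = 1/4
3j²(3 2 1; 0 0 0) = Δ·Π!·Σ² = 3/35  (sign -1)
sum: t=4:+1/48 = 1/48
3j²(3 2 1; -3 2 1) = Δ·Π!·Σ² = 1/7  (sign +1)
combine: 4πI² = 105·3/35·1/7 = 9/7
take √, sign -1: I = -0.31986543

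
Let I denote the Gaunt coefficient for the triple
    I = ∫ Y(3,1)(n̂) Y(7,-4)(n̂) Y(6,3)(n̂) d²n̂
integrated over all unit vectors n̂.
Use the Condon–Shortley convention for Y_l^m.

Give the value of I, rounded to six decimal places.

0.140186

m-sum 0 ✓  L=16 even ✓  4≤6≤10 ✓
Π(2lᵢ+1) = 7×15×13 = 1365
triangle coeff Δ(3,7,6) = 1/2042040
Σ_t [1,3]: t=1:−1/207360 t=2:+1/57600 t=3:−1/207360 = 1/129600
(3j)²=168/12155 [(3 7 6; 0 0 0)], sign=+1
Σ_t [0,2]: t=0:+1/1451520 t=1:−1/483840 t=2:+1/2903040 = -1/967680
(3j)²=81/6188 [(3 7 6; 1 -4 3)], sign=+1
⇒ 4πI² = 10206/41327
I = (+1)√(10206/41327/(4π)) = 0.14018641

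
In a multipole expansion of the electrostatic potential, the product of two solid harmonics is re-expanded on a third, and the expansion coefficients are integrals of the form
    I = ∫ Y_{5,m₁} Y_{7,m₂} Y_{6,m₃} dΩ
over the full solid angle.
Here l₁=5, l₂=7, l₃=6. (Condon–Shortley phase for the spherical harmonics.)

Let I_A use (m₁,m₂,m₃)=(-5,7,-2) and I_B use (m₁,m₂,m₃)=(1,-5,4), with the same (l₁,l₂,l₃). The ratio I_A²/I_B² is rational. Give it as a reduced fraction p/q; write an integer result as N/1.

637/1369

Shared (l₁,l₂,l₃)=(5,7,6): N and (l;000)² cancel in I_A²/I_B².
A: Δ = 6!·4!·8!/19! = 1/174594420; Racah Σ t=6..6: t=6:+1/696729600 = 1/696729600; ⇒ 3j(5 7 6; -5 7 -2)² = 7/1938, sgn +1
B: Δ = 6!·4!·8!/19! = 1/174594420; Racah Σ t=0..2: t=0:+1/24883200 t=1:−1/3628800 t=2:+1/7741440 = -37/348364800; ⇒ 3j(5 7 6; 1 -5 4)² = 1369/176358, sgn -1
I_A²/I_B² = (7/1938)/(1369/176358) = 637/1369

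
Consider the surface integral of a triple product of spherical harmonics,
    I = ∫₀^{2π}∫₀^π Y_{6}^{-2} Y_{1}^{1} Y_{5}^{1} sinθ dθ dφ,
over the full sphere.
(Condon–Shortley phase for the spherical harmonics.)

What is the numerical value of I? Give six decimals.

0.216205

Rules hold: Σm=0, L=12 even, 5≤5≤7.
N = 13·3·11 = 429
Δ = 2!·10!·0!/13! = 1/858
Racah Σ t=1..1: t=1:−1/14400 = -1/14400
⇒ 3j(6 1 5; 0 0 0)² = 6/143, sgn +1
Racah Σ t=2..2: t=2:+1/34560 = 1/34560
⇒ 3j(6 1 5; -2 1 1)² = 14/429, sgn +1
4πI² = N·(3j₀)²·(3jₘ)² = 84/143
I = +1·√(0.587413/4π) = 0.21620548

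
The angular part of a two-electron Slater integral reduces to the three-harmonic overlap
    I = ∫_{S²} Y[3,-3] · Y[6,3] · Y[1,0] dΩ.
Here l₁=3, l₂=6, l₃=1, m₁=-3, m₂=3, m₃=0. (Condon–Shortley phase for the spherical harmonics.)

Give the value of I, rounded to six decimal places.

l₃=1 ∉ [3,9] — triangle fails ⇒ I = 0

0.000000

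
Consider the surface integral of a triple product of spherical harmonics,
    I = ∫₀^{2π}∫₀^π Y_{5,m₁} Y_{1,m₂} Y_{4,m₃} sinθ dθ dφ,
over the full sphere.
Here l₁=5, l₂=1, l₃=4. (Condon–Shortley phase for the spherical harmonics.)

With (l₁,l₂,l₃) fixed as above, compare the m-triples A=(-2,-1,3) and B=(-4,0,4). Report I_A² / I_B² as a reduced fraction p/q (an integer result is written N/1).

1/3

Shared (l₁,l₂,l₃)=(5,1,4): N and (l;000)² cancel in I_A²/I_B².
A: Δ = 2!·8!·0!/11! = 1/495; Racah Σ t=0..0: t=0:+1/10080 = 1/10080; ⇒ 3j(5 1 4; -2 -1 3)² = 1/165, sgn -1
B: Δ = 2!·8!·0!/11! = 1/495; Racah Σ t=1..1: t=1:−1/40320 = -1/40320; ⇒ 3j(5 1 4; -4 0 4)² = 1/55, sgn -1
I_A²/I_B² = (1/165)/(1/55) = 1/3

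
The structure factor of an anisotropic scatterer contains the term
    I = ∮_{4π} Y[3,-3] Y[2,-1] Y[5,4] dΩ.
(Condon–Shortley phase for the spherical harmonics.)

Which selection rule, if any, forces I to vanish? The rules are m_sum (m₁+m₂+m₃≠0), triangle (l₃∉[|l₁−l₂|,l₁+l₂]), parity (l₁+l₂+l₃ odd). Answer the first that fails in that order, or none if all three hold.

none

Σmᵢ = 0  ✓
l₃∈[|l₁−l₂|,l₁+l₂]=[1,5], have l₃=5  ✓
Σlᵢ = 10 ⇒ even  ✓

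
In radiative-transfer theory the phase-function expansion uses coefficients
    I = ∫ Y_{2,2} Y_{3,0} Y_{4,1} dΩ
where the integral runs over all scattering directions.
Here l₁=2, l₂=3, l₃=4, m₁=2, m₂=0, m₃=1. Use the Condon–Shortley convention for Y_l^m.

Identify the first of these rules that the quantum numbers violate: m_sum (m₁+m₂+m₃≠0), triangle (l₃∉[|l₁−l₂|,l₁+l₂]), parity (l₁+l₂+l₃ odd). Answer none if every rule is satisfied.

m_sum

Σmᵢ = 3  ✗
l₃∈[|l₁−l₂|,l₁+l₂]=[1,5], have l₃=4
Σlᵢ = 9 ⇒ odd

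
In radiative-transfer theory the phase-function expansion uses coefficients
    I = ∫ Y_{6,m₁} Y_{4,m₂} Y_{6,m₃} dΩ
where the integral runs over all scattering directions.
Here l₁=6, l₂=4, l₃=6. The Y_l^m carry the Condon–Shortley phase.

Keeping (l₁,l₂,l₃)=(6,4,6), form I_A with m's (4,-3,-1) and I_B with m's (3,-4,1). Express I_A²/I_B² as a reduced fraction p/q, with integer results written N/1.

125/147

Same 6,4,6: normalisation and zero-m 3j drop out of the ratio.
A: Δ: 4! 8! 4! / 17! → 1/15315300; sum: t=0:+1/207360 t=1:−1/725760 = 1/290304; 3j²(6 4 6; 4 -3 -1) = Δ·Π!·Σ² = 125/7293  (sign -1)
B: Δ: 4! 8! 4! / 17! → 1/15315300; sum: t=0:+1/414720 = 1/414720; 3j²(6 4 6; 3 -4 1) = Δ·Π!·Σ² = 49/2431  (sign -1)
I_A²/I_B² = (125/7293)/(49/2431) = 125/147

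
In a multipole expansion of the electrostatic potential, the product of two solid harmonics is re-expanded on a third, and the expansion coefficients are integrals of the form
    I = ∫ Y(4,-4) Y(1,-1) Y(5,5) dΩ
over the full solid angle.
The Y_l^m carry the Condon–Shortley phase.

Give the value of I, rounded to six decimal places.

-0.329416

Checks pass: Σm=0; 10 even; l₃=5∈[3,5].
(2·4+1)(2·1+1)(2·5+1) = 297
Δ: 0! 8! 2! / 11! → 1/495
sum: t=0:+1/576 = 1/576
3j²(4 1 5; 0 0 0) = Δ·Π!·Σ² = 5/99  (sign -1)
sum: t=0:+1/80640 = 1/80640
3j²(4 1 5; -4 -1 5) = Δ·Π!·Σ² = 1/11  (sign +1)
combine: 4πI² = 297·5/99·1/11 = 15/11
take √, sign -1: I = -0.32941575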